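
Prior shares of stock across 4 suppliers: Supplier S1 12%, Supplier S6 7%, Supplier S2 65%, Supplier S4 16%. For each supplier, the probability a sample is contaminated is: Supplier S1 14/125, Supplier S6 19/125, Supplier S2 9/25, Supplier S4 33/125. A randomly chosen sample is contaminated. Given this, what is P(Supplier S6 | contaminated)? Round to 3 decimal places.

Prior × likelihood for each hypothesis:
  Supplier S1: 0.12 × 0.112 = 0.01344
  Supplier S6: 0.07 × 0.152 = 0.01064
  Supplier S2: 0.65 × 0.36 = 0.234
  Supplier S4: 0.16 × 0.264 = 0.04224
Normalizing constant = 0.30032.
P(Supplier S6 | evidence) = 0.01064 / 0.30032 ≈ 0.035.

0.035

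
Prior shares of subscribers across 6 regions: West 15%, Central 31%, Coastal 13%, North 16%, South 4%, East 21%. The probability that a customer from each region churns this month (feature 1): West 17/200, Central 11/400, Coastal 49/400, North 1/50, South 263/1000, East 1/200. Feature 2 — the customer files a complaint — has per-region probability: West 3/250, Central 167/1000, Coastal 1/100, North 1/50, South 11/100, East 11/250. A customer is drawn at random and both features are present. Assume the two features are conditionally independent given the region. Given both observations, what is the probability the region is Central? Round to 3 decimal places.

Compute prior × likelihood for every hypothesis:
  West: 0.15 × 0.085 × 0.012 = 0.000153
  Central: 0.31 × 0.0275 × 0.167 = 0.001423675
  Coastal: 0.13 × 0.1225 × 0.01 = 0.00015925
  North: 0.16 × 0.02 × 0.02 = 0.000064
  South: 0.04 × 0.263 × 0.11 = 0.0011572
  East: 0.21 × 0.005 × 0.044 = 0.0000462
Total = 0.003003325.
P(Central | evidence) = 0.001423675 / 0.003003325 ≈ 0.474.

0.474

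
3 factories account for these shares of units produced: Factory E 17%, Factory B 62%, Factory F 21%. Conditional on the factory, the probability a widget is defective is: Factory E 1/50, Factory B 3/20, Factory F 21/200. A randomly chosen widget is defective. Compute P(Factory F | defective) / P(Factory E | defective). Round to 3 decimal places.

6.485

Prior × likelihood for each hypothesis:
  Factory E: 0.17 × 0.02 = 0.0034
  Factory B: 0.62 × 0.15 = 0.093
  Factory F: 0.21 × 0.105 = 0.02205
Total = 0.11845.
The ratio is 0.02205 / 0.0034 (the normalizer cancels) = 6.485.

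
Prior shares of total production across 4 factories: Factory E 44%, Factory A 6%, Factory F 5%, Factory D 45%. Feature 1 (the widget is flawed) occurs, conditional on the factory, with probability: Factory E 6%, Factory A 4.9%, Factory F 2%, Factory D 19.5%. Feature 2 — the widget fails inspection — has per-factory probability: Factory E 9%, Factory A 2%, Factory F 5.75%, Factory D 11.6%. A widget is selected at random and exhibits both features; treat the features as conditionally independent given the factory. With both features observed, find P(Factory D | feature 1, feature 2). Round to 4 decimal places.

0.8033

Unnormalized posteriors (prior × likelihood):
  Factory E: 0.44 × 0.06 × 0.09 = 0.002376
  Factory A: 0.06 × 0.049 × 0.02 = 0.0000588
  Factory F: 0.05 × 0.02 × 0.0575 = 0.0000575
  Factory D: 0.45 × 0.195 × 0.116 = 0.010179
Total = 0.0126713.
P(Factory D | evidence) = 0.010179 / 0.0126713 ≈ 0.8033.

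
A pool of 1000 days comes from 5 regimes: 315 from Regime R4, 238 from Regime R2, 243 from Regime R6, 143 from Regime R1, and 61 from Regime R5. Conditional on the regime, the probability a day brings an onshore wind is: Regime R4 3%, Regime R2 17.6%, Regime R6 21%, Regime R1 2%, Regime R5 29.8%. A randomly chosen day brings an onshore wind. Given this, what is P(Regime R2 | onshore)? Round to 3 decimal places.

Prior × likelihood for each hypothesis:
  Regime R4: 0.315 × 0.03 = 0.00945
  Regime R2: 0.238 × 0.176 = 0.041888
  Regime R6: 0.243 × 0.21 = 0.05103
  Regime R1: 0.143 × 0.02 = 0.00286
  Regime R5: 0.061 × 0.298 = 0.018178
Sum = 0.123406.
P(Regime R2 | evidence) = 0.041888 / 0.123406 ≈ 0.339.

0.339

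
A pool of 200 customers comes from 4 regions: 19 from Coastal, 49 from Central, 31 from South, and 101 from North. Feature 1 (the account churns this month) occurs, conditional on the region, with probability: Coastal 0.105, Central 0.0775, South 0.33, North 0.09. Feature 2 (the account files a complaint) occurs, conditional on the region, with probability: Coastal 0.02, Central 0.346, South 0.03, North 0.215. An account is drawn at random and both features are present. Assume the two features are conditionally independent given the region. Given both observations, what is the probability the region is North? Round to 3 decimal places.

Prior × likelihood for each hypothesis:
  Coastal: 0.095 × 0.105 × 0.02 = 0.0001995
  Central: 0.245 × 0.0775 × 0.346 = 0.006569675
  South: 0.155 × 0.33 × 0.03 = 0.0015345
  North: 0.505 × 0.09 × 0.215 = 0.00977175
Normalizing constant = 0.018075425.
P(North | evidence) = 0.00977175 / 0.018075425 ≈ 0.541.

0.541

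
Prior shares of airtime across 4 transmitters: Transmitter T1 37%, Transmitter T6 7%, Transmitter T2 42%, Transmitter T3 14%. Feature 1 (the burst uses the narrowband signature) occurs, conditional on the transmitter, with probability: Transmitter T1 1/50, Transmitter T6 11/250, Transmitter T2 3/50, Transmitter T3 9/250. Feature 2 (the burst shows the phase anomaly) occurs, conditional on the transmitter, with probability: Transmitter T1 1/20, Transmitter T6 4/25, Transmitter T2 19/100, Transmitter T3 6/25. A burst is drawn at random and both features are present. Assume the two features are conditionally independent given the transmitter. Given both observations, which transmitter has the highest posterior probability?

Transmitter T2

Compute prior × likelihood for every hypothesis:
  Transmitter T1: 0.37 × 0.02 × 0.05 = 0.00037
  Transmitter T6: 0.07 × 0.044 × 0.16 = 0.0004928
  Transmitter T2: 0.42 × 0.06 × 0.19 = 0.004788
  Transmitter T3: 0.14 × 0.036 × 0.24 = 0.0012096
Sum = 0.0068604.
Largest term belongs to Transmitter T2, so Transmitter T2 is most probable.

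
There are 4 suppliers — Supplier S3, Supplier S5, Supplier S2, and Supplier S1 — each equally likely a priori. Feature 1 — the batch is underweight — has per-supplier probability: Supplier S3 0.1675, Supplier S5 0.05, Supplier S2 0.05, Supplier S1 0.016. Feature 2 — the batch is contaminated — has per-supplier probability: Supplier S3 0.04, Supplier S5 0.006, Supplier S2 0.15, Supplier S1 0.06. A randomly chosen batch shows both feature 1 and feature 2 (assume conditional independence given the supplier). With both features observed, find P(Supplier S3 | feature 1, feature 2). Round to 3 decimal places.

Since the prior is uniform, the posterior is proportional to the likelihood:
  Supplier S3: 0.1675 × 0.04 = 0.0067
  Supplier S5: 0.05 × 0.006 = 0.0003
  Supplier S2: 0.05 × 0.15 = 0.0075
  Supplier S1: 0.016 × 0.06 = 0.00096
Sum = 0.01546.
P(Supplier S3 | evidence) = 0.0067 / 0.01546 ≈ 0.433.

0.433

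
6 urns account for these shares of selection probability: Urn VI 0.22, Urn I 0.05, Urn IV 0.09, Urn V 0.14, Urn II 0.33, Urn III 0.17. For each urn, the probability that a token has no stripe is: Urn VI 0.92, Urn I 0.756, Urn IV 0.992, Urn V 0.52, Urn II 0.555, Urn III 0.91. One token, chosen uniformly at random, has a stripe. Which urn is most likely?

Taking complements, P(striped | each) = Urn VI 0.08, Urn I 0.244, Urn IV 0.008, Urn V 0.48, Urn II 0.445, Urn III 0.09.
Unnormalized posteriors (prior × likelihood):
  Urn VI: 0.22 × 0.08 = 0.0176
  Urn I: 0.05 × 0.244 = 0.0122
  Urn IV: 0.09 × 0.008 = 0.00072
  Urn V: 0.14 × 0.48 = 0.0672
  Urn II: 0.33 × 0.445 = 0.14685
  Urn III: 0.17 × 0.09 = 0.0153
Normalizing constant = 0.25987.
Largest term belongs to Urn II, so Urn II is most probable.

Urn II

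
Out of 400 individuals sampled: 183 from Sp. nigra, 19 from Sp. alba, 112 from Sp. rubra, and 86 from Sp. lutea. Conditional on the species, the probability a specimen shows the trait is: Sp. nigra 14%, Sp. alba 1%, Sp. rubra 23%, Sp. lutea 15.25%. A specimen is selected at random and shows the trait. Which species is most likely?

Compute prior × likelihood for every hypothesis:
  Sp. nigra: 0.4575 × 0.14 = 0.06405
  Sp. alba: 0.0475 × 0.01 = 0.000475
  Sp. rubra: 0.28 × 0.23 = 0.0644
  Sp. lutea: 0.215 × 0.1525 = 0.0327875
Normalizing constant = 0.1617125.
Largest term belongs to Sp. rubra, so Sp. rubra is most probable.

Sp. rubra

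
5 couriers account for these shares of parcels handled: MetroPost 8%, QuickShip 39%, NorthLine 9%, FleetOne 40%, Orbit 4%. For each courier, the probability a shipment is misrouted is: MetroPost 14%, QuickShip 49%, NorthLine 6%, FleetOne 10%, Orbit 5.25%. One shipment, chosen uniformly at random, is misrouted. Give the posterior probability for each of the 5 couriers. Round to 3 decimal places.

Prior × likelihood for each hypothesis:
  MetroPost: 0.08 × 0.14 = 0.0112
  QuickShip: 0.39 × 0.49 = 0.1911
  NorthLine: 0.09 × 0.06 = 0.0054
  FleetOne: 0.4 × 0.1 = 0.04
  Orbit: 0.04 × 0.0525 = 0.0021
Normalizing constant = 0.2498.
P(MetroPost | misrouted) = 0.0112/0.2498 ≈ 0.045
P(QuickShip | misrouted) = 0.1911/0.2498 ≈ 0.765
P(NorthLine | misrouted) = 0.0054/0.2498 ≈ 0.022
P(FleetOne | misrouted) = 0.04/0.2498 ≈ 0.160
P(Orbit | misrouted) = 0.0021/0.2498 ≈ 0.008
(Check: 0.045+0.765+0.022+0.160+0.008 = 1.000.)

MetroPost 0.045, QuickShip 0.765, NorthLine 0.022, FleetOne 0.160, Orbit 0.008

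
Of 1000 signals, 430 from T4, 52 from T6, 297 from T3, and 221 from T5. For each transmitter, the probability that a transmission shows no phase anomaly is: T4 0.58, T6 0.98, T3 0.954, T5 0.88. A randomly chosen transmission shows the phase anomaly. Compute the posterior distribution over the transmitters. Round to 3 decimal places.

Taking complements, P(anomaly | each) = T4 0.42, T6 0.02, T3 0.046, T5 0.12.
Unnormalized posteriors (prior × likelihood):
  T4: 0.43 × 0.42 = 0.1806
  T6: 0.052 × 0.02 = 0.00104
  T3: 0.297 × 0.046 = 0.013662
  T5: 0.221 × 0.12 = 0.02652
Total = 0.221822.
P(T4 | anomaly) = 0.1806/0.221822 ≈ 0.814
P(T6 | anomaly) = 0.00104/0.221822 ≈ 0.005
P(T3 | anomaly) = 0.013662/0.221822 ≈ 0.062
P(T5 | anomaly) = 0.02652/0.221822 ≈ 0.120
(Check: 0.814+0.005+0.062+0.120 = 1.001.)

T4 0.814, T6 0.005, T3 0.062, T5 0.120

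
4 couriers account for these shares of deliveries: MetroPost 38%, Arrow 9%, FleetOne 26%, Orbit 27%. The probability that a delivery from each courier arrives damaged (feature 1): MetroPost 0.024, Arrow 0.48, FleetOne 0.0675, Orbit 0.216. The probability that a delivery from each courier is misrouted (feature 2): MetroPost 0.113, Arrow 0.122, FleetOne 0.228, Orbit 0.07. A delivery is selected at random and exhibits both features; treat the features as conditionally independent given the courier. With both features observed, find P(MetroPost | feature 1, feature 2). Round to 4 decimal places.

0.0716

Prior × likelihood for each hypothesis:
  MetroPost: 0.38 × 0.024 × 0.113 = 0.00103056
  Arrow: 0.09 × 0.48 × 0.122 = 0.0052704
  FleetOne: 0.26 × 0.0675 × 0.228 = 0.0040014
  Orbit: 0.27 × 0.216 × 0.07 = 0.0040824
Normalizing constant = 0.01438476.
P(MetroPost | evidence) = 0.00103056 / 0.01438476 ≈ 0.0716.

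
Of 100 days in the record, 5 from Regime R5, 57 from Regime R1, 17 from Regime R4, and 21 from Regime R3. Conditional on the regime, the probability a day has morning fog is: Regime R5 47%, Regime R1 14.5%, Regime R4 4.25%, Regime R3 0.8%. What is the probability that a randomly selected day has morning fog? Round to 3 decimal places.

Prior × likelihood for each hypothesis:
  Regime R5: 0.05 × 0.47 = 0.0235
  Regime R1: 0.57 × 0.145 = 0.08265
  Regime R4: 0.17 × 0.0425 = 0.007225
  Regime R3: 0.21 × 0.008 = 0.00168
P(fog) = 0.0235 + 0.08265 + 0.007225 + 0.00168 = 0.115055 → 0.115.

0.115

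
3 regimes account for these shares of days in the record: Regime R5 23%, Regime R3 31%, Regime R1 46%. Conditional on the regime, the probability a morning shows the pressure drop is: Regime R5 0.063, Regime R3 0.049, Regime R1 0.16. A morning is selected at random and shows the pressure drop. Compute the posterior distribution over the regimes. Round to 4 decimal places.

Regime R5 0.1403, Regime R3 0.1471, Regime R1 0.7126

Compute prior × likelihood for every hypothesis:
  Regime R5: 0.23 × 0.063 = 0.01449
  Regime R3: 0.31 × 0.049 = 0.01519
  Regime R1: 0.46 × 0.16 = 0.0736
Sum = 0.10328.
P(Regime R5 | drop) = 0.01449/0.10328 ≈ 0.1403
P(Regime R3 | drop) = 0.01519/0.10328 ≈ 0.1471
P(Regime R1 | drop) = 0.0736/0.10328 ≈ 0.7126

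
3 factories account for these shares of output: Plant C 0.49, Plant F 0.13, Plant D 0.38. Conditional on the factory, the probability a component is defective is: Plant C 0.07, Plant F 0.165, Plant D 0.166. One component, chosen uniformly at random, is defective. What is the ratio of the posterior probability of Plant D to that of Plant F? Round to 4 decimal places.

Compute prior × likelihood for every hypothesis:
  Plant C: 0.49 × 0.07 = 0.0343
  Plant F: 0.13 × 0.165 = 0.02145
  Plant D: 0.38 × 0.166 = 0.06308
Sum = 0.11883.
The ratio is 0.06308 / 0.02145 (the normalizer cancels) = 2.9408.

2.9408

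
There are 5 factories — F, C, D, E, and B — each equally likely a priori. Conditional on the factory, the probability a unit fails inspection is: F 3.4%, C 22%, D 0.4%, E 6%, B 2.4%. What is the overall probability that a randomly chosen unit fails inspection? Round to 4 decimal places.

0.0684

With a uniform prior (1/5 each), posterior ∝ likelihood:
  F: 0.034
  C: 0.22
  D: 0.004
  E: 0.06
  B: 0.024
P(nonconforming) = (1/5) × (0.034 + 0.22 + 0.004 + 0.06 + 0.024) = 0.342/5 ≈ 0.0684.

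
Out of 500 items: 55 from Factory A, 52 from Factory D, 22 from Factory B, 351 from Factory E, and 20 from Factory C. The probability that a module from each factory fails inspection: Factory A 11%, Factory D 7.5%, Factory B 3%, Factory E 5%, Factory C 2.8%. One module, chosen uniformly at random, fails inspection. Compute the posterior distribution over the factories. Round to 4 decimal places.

By Bayes' rule, posterior ∝ prior × likelihood:
  Factory A: 0.11 × 0.11 = 0.0121
  Factory D: 0.104 × 0.075 = 0.0078
  Factory B: 0.044 × 0.03 = 0.00132
  Factory E: 0.702 × 0.05 = 0.0351
  Factory C: 0.04 × 0.028 = 0.00112
Normalizing constant = 0.05744.
P(Factory A | nonconforming) = 0.0121/0.05744 ≈ 0.2107
P(Factory D | nonconforming) = 0.0078/0.05744 ≈ 0.1358
P(Factory B | nonconforming) = 0.00132/0.05744 ≈ 0.0230
P(Factory E | nonconforming) = 0.0351/0.05744 ≈ 0.6111
P(Factory C | nonconforming) = 0.00112/0.05744 ≈ 0.0195
(Check: 0.2107+0.1358+0.0230+0.6111+0.0195 = 1.0001.)

Factory A 0.2107, Factory D 0.1358, Factory B 0.0230, Factory E 0.6111, Factory C 0.0195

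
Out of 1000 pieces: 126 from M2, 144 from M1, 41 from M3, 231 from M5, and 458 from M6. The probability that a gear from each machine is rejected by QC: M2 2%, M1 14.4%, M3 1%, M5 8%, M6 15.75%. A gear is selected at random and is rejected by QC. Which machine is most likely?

M6

By Bayes' rule, posterior ∝ prior × likelihood:
  M2: 0.126 × 0.02 = 0.00252
  M1: 0.144 × 0.144 = 0.020736
  M3: 0.041 × 0.01 = 0.00041
  M5: 0.231 × 0.08 = 0.01848
  M6: 0.458 × 0.1575 = 0.072135
Total = 0.114281.
Largest term belongs to M6, so M6 is most probable.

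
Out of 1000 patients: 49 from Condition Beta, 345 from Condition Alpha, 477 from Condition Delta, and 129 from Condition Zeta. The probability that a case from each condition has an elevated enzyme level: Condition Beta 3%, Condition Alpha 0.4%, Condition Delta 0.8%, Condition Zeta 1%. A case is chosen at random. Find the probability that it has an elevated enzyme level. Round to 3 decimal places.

0.008

Compute prior × likelihood for every hypothesis:
  Condition Beta: 0.049 × 0.03 = 0.00147
  Condition Alpha: 0.345 × 0.004 = 0.00138
  Condition Delta: 0.477 × 0.008 = 0.003816
  Condition Zeta: 0.129 × 0.01 = 0.00129
P(elevated) = 0.00147 + 0.00138 + 0.003816 + 0.00129 = 0.007956 → 0.008.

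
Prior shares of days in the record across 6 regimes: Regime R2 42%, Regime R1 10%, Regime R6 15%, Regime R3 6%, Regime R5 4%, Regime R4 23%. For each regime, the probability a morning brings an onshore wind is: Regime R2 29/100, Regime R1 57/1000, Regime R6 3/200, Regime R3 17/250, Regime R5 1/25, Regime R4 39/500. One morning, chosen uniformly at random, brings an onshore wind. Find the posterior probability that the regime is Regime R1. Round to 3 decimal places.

0.037

Unnormalized posteriors (prior × likelihood):
  Regime R2: 0.42 × 0.29 = 0.1218
  Regime R1: 0.1 × 0.057 = 0.0057
  Regime R6: 0.15 × 0.015 = 0.00225
  Regime R3: 0.06 × 0.068 = 0.00408
  Regime R5: 0.04 × 0.04 = 0.0016
  Regime R4: 0.23 × 0.078 = 0.01794
Total = 0.15337.
P(Regime R1 | evidence) = 0.0057 / 0.15337 ≈ 0.037.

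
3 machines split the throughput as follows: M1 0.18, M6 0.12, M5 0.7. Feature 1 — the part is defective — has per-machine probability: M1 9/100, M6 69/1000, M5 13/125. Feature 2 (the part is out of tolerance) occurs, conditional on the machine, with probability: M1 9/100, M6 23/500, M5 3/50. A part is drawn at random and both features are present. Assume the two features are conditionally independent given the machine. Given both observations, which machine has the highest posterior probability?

Prior × likelihood for each hypothesis:
  M1: 0.18 × 0.09 × 0.09 = 0.001458
  M6: 0.12 × 0.069 × 0.046 = 0.00038088
  M5: 0.7 × 0.104 × 0.06 = 0.004368
Total = 0.00620688.
Largest term belongs to M5, so M5 is most probable.

M5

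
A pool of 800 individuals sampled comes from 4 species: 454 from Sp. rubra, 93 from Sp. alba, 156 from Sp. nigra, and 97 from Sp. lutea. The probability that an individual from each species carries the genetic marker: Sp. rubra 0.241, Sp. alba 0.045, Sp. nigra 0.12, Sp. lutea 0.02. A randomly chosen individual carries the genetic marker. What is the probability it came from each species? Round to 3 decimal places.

Sp. rubra 0.815, Sp. alba 0.031, Sp. nigra 0.139, Sp. lutea 0.014

By Bayes' rule, posterior ∝ prior × likelihood:
  Sp. rubra: 0.5675 × 0.241 = 0.1367675
  Sp. alba: 0.11625 × 0.045 = 0.00523125
  Sp. nigra: 0.195 × 0.12 = 0.0234
  Sp. lutea: 0.12125 × 0.02 = 0.002425
Total = 0.16782375.
P(Sp. rubra | marker) = 0.1367675/0.16782375 ≈ 0.815
P(Sp. alba | marker) = 0.00523125/0.16782375 ≈ 0.031
P(Sp. nigra | marker) = 0.0234/0.16782375 ≈ 0.139
P(Sp. lutea | marker) = 0.002425/0.16782375 ≈ 0.014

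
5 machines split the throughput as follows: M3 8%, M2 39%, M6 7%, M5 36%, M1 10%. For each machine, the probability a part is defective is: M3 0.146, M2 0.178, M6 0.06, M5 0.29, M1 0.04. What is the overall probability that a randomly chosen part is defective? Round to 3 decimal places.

Unnormalized posteriors (prior × likelihood):
  M3: 0.08 × 0.146 = 0.01168
  M2: 0.39 × 0.178 = 0.06942
  M6: 0.07 × 0.06 = 0.0042
  M5: 0.36 × 0.29 = 0.1044
  M1: 0.1 × 0.04 = 0.004
P(defective) = 0.01168 + 0.06942 + 0.0042 + 0.1044 + 0.004 = 0.1937 → 0.194.

0.194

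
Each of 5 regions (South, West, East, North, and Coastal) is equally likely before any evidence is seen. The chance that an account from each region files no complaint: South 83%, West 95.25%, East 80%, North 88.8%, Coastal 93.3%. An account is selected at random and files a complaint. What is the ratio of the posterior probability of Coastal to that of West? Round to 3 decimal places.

Taking complements, P(complaint | each) = South 0.17, West 0.0475, East 0.2, North 0.112, Coastal 0.067.
Since the prior is uniform, the posterior is proportional to the likelihood:
  South: 0.17
  West: 0.0475
  East: 0.2
  North: 0.112
  Coastal: 0.067
Sum = 0.5965.
The ratio is 0.067 / 0.0475 (the normalizer cancels) = 1.411.

1.411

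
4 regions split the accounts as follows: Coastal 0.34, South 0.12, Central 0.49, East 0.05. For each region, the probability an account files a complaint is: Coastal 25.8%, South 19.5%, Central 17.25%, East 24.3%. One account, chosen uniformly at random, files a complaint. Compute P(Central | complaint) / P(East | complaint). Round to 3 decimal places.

Compute prior × likelihood for every hypothesis:
  Coastal: 0.34 × 0.258 = 0.08772
  South: 0.12 × 0.195 = 0.0234
  Central: 0.49 × 0.1725 = 0.084525
  East: 0.05 × 0.243 = 0.01215
Sum = 0.207795.
The ratio is 0.084525 / 0.01215 (the normalizer cancels) = 6.957.

6.957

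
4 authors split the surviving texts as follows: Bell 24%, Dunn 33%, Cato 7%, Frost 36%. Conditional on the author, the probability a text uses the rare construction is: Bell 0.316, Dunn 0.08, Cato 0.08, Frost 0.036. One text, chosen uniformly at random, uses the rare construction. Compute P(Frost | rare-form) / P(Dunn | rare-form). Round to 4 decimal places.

By Bayes' rule, posterior ∝ prior × likelihood:
  Bell: 0.24 × 0.316 = 0.07584
  Dunn: 0.33 × 0.08 = 0.0264
  Cato: 0.07 × 0.08 = 0.0056
  Frost: 0.36 × 0.036 = 0.01296
Total = 0.1208.
The ratio is 0.01296 / 0.0264 (the normalizer cancels) = 0.4909.

0.4909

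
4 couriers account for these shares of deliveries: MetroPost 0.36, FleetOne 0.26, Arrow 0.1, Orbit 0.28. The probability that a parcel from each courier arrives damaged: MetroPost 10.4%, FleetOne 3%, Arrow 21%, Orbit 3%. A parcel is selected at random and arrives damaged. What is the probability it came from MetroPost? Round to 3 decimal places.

0.502

By Bayes' rule, posterior ∝ prior × likelihood:
  MetroPost: 0.36 × 0.104 = 0.03744
  FleetOne: 0.26 × 0.03 = 0.0078
  Arrow: 0.1 × 0.21 = 0.021
  Orbit: 0.28 × 0.03 = 0.0084
Sum = 0.07464.
P(MetroPost | evidence) = 0.03744 / 0.07464 ≈ 0.502.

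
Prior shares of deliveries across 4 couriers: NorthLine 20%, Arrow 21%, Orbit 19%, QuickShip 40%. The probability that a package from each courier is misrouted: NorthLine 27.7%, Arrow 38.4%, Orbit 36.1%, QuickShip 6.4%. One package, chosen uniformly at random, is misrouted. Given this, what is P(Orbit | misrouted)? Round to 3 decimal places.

0.298

Unnormalized posteriors (prior × likelihood):
  NorthLine: 0.2 × 0.277 = 0.0554
  Arrow: 0.21 × 0.384 = 0.08064
  Orbit: 0.19 × 0.361 = 0.06859
  QuickShip: 0.4 × 0.064 = 0.0256
Sum = 0.23023.
P(Orbit | evidence) = 0.06859 / 0.23023 ≈ 0.298.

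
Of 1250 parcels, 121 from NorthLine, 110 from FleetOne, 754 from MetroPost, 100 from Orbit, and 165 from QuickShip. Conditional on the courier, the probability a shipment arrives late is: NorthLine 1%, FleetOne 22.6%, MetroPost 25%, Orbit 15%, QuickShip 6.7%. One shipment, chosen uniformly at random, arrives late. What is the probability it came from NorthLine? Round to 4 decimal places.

0.0050

By Bayes' rule, posterior ∝ prior × likelihood:
  NorthLine: 0.0968 × 0.01 = 0.000968
  FleetOne: 0.088 × 0.226 = 0.019888
  MetroPost: 0.6032 × 0.25 = 0.1508
  Orbit: 0.08 × 0.15 = 0.012
  QuickShip: 0.132 × 0.067 = 0.008844
Normalizing constant = 0.1925.
P(NorthLine | evidence) = 0.000968 / 0.1925 ≈ 0.0050.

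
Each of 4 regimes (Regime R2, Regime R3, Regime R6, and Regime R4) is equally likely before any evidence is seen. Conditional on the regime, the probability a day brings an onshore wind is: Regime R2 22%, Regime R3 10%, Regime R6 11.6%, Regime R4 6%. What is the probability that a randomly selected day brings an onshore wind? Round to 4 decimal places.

Since the prior is uniform, the posterior is proportional to the likelihood:
  Regime R2: 0.22
  Regime R3: 0.1
  Regime R6: 0.116
  Regime R4: 0.06
P(onshore) = (1/4) × (0.22 + 0.1 + 0.116 + 0.06) = 0.496/4 ≈ 0.1240.

0.1240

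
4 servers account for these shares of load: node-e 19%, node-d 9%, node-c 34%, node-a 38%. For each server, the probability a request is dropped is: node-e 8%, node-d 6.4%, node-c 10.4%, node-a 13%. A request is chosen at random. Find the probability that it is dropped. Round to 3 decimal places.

Prior × likelihood for each hypothesis:
  node-e: 0.19 × 0.08 = 0.0152
  node-d: 0.09 × 0.064 = 0.00576
  node-c: 0.34 × 0.104 = 0.03536
  node-a: 0.38 × 0.13 = 0.0494
P(dropped) = 0.0152 + 0.00576 + 0.03536 + 0.0494 = 0.10572 → 0.106.

0.106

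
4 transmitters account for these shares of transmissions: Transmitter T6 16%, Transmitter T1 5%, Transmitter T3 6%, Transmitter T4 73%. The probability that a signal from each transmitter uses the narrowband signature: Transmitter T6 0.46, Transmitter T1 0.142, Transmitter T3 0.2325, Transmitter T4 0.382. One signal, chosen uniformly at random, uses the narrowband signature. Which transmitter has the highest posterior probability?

By Bayes' rule, posterior ∝ prior × likelihood:
  Transmitter T6: 0.16 × 0.46 = 0.0736
  Transmitter T1: 0.05 × 0.142 = 0.0071
  Transmitter T3: 0.06 × 0.2325 = 0.01395
  Transmitter T4: 0.73 × 0.382 = 0.27886
Sum = 0.37351.
Largest term belongs to Transmitter T4, so Transmitter T4 is most probable.

Transmitter T4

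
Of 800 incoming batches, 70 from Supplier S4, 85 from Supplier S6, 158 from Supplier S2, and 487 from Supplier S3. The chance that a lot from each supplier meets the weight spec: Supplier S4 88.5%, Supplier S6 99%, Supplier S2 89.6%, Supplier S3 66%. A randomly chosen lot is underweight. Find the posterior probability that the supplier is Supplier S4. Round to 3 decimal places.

Taking complements, P(underweight | each) = Supplier S4 0.115, Supplier S6 0.01, Supplier S2 0.104, Supplier S3 0.34.
By Bayes' rule, posterior ∝ prior × likelihood:
  Supplier S4: 0.0875 × 0.115 = 0.0100625
  Supplier S6: 0.10625 × 0.01 = 0.0010625
  Supplier S2: 0.1975 × 0.104 = 0.02054
  Supplier S3: 0.60875 × 0.34 = 0.206975
Normalizing constant = 0.23864.
P(Supplier S4 | evidence) = 0.0100625 / 0.23864 ≈ 0.042.

0.042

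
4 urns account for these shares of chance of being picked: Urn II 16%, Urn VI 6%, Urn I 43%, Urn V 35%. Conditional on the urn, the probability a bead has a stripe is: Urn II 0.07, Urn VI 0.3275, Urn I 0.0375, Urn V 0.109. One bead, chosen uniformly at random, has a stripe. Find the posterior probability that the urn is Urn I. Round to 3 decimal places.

Compute prior × likelihood for every hypothesis:
  Urn II: 0.16 × 0.07 = 0.0112
  Urn VI: 0.06 × 0.3275 = 0.01965
  Urn I: 0.43 × 0.0375 = 0.016125
  Urn V: 0.35 × 0.109 = 0.03815
Sum = 0.085125.
P(Urn I | evidence) = 0.016125 / 0.085125 ≈ 0.189.

0.189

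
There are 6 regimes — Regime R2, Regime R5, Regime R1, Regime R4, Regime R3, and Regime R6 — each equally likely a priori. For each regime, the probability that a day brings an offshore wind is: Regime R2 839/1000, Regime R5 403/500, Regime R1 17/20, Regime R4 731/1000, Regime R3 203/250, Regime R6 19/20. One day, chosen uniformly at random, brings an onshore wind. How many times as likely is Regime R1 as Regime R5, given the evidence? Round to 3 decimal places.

Taking complements, P(onshore | each) = Regime R2 0.161, Regime R5 0.194, Regime R1 0.15, Regime R4 0.269, Regime R3 0.188, Regime R6 0.05.
Since the prior is uniform, the posterior is proportional to the likelihood:
  Regime R2: 0.161
  Regime R5: 0.194
  Regime R1: 0.15
  Regime R4: 0.269
  Regime R3: 0.188
  Regime R6: 0.05
Sum = 1.012.
The ratio is 0.15 / 0.194 (the normalizer cancels) = 0.773.

0.773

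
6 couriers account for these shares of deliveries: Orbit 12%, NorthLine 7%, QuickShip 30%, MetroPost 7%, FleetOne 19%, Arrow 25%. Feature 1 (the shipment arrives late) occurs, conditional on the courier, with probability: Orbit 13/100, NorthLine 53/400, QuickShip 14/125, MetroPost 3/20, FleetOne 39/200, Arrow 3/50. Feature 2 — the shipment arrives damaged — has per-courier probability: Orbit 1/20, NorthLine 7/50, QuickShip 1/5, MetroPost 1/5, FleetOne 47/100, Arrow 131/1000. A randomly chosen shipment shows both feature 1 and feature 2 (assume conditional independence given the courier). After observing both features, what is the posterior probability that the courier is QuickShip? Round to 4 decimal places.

Compute prior × likelihood for every hypothesis:
  Orbit: 0.12 × 0.13 × 0.05 = 0.00078
  NorthLine: 0.07 × 0.1325 × 0.14 = 0.0012985
  QuickShip: 0.3 × 0.112 × 0.2 = 0.00672
  MetroPost: 0.07 × 0.15 × 0.2 = 0.0021
  FleetOne: 0.19 × 0.195 × 0.47 = 0.0174135
  Arrow: 0.25 × 0.06 × 0.131 = 0.001965
Normalizing constant = 0.030277.
P(QuickShip | evidence) = 0.00672 / 0.030277 ≈ 0.2220.

0.2220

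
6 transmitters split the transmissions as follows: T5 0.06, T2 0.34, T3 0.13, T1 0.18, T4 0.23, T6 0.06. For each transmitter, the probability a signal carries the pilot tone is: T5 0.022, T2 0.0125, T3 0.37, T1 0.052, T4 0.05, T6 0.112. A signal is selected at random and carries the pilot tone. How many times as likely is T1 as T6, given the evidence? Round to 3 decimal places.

Unnormalized posteriors (prior × likelihood):
  T5: 0.06 × 0.022 = 0.00132
  T2: 0.34 × 0.0125 = 0.00425
  T3: 0.13 × 0.37 = 0.0481
  T1: 0.18 × 0.052 = 0.00936
  T4: 0.23 × 0.05 = 0.0115
  T6: 0.06 × 0.112 = 0.00672
Normalizing constant = 0.08125.
The ratio is 0.00936 / 0.00672 (the normalizer cancels) = 1.393.

1.393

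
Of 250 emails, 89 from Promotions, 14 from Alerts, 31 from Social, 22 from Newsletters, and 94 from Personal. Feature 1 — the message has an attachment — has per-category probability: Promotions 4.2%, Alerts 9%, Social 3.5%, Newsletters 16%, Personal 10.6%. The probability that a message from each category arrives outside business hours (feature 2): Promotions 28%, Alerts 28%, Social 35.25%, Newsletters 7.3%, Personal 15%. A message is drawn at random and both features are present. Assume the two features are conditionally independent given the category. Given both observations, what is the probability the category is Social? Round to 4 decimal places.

Compute prior × likelihood for every hypothesis:
  Promotions: 0.356 × 0.042 × 0.28 = 0.00418656
  Alerts: 0.056 × 0.09 × 0.28 = 0.0014112
  Social: 0.124 × 0.035 × 0.3525 = 0.00152985
  Newsletters: 0.088 × 0.16 × 0.073 = 0.00102784
  Personal: 0.376 × 0.106 × 0.15 = 0.0059784
Normalizing constant = 0.01413385.
P(Social | evidence) = 0.00152985 / 0.01413385 ≈ 0.1082.

0.1082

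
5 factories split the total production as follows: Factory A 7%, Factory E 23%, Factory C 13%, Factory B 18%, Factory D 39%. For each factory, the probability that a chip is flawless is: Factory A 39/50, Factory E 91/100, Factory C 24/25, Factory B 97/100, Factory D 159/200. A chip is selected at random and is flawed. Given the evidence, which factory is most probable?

Factory D

Taking complements, P(flawed | each) = Factory A 0.22, Factory E 0.09, Factory C 0.04, Factory B 0.03, Factory D 0.205.
Prior × likelihood for each hypothesis:
  Factory A: 0.07 × 0.22 = 0.0154
  Factory E: 0.23 × 0.09 = 0.0207
  Factory C: 0.13 × 0.04 = 0.0052
  Factory B: 0.18 × 0.03 = 0.0054
  Factory D: 0.39 × 0.205 = 0.07995
Normalizing constant = 0.12665.
Largest term belongs to Factory D, so Factory D is most probable.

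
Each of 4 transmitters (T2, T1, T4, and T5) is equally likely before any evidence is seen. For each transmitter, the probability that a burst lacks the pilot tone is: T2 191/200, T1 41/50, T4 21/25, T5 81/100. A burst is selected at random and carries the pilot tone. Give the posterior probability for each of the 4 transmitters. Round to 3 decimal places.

T2 0.078, T1 0.313, T4 0.278, T5 0.330

Taking complements, P(pilot | each) = T2 0.045, T1 0.18, T4 0.16, T5 0.19.
With a uniform prior (1/4 each), posterior ∝ likelihood:
  T2: 0.045
  T1: 0.18
  T4: 0.16
  T5: 0.19
Normalizing constant = 0.575.
P(T2 | pilot) = 0.045/0.575 ≈ 0.078
P(T1 | pilot) = 0.18/0.575 ≈ 0.313
P(T4 | pilot) = 0.16/0.575 ≈ 0.278
P(T5 | pilot) = 0.19/0.575 ≈ 0.330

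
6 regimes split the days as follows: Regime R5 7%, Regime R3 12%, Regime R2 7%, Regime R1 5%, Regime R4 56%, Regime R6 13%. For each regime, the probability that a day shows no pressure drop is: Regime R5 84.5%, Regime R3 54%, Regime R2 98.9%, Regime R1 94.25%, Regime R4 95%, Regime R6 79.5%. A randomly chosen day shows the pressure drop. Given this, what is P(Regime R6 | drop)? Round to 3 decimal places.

0.214

Taking complements, P(drop | each) = Regime R5 0.155, Regime R3 0.46, Regime R2 0.011, Regime R1 0.0575, Regime R4 0.05, Regime R6 0.205.
Compute prior × likelihood for every hypothesis:
  Regime R5: 0.07 × 0.155 = 0.01085
  Regime R3: 0.12 × 0.46 = 0.0552
  Regime R2: 0.07 × 0.011 = 0.00077
  Regime R1: 0.05 × 0.0575 = 0.002875
  Regime R4: 0.56 × 0.05 = 0.028
  Regime R6: 0.13 × 0.205 = 0.02665
Total = 0.124345.
P(Regime R6 | evidence) = 0.02665 / 0.124345 ≈ 0.214.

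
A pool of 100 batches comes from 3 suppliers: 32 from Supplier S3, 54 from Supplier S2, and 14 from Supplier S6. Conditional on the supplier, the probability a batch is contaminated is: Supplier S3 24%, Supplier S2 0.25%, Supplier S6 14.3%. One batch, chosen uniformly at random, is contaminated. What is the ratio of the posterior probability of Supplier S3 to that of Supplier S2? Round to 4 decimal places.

Unnormalized posteriors (prior × likelihood):
  Supplier S3: 0.32 × 0.24 = 0.0768
  Supplier S2: 0.54 × 0.0025 = 0.00135
  Supplier S6: 0.14 × 0.143 = 0.02002
Sum = 0.09817.
The ratio is 0.0768 / 0.00135 (the normalizer cancels) = 56.8889.

56.8889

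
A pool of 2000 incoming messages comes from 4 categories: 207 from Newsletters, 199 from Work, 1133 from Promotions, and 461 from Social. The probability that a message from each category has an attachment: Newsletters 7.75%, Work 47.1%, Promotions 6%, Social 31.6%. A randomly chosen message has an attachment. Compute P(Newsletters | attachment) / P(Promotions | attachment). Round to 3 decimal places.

0.236

Compute prior × likelihood for every hypothesis:
  Newsletters: 0.1035 × 0.0775 = 0.00802125
  Work: 0.0995 × 0.471 = 0.0468645
  Promotions: 0.5665 × 0.06 = 0.03399
  Social: 0.2305 × 0.316 = 0.072838
Total = 0.16171375.
The ratio is 0.00802125 / 0.03399 (the normalizer cancels) = 0.236.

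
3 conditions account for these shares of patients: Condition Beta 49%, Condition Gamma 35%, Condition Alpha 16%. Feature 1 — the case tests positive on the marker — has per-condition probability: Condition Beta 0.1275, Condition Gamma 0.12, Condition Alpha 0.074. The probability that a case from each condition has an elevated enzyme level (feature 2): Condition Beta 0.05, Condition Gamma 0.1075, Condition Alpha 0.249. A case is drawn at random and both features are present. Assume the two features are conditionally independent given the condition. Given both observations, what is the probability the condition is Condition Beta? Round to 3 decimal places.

By Bayes' rule, posterior ∝ prior × likelihood:
  Condition Beta: 0.49 × 0.1275 × 0.05 = 0.00312375
  Condition Gamma: 0.35 × 0.12 × 0.1075 = 0.004515
  Condition Alpha: 0.16 × 0.074 × 0.249 = 0.00294816
Total = 0.01058691.
P(Condition Beta | evidence) = 0.00312375 / 0.01058691 ≈ 0.295.

0.295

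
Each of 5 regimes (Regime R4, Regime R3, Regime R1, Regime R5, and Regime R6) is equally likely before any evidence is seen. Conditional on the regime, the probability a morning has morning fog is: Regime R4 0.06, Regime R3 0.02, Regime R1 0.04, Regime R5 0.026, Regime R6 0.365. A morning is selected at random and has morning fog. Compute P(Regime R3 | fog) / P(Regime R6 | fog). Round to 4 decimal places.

With a uniform prior (1/5 each), posterior ∝ likelihood:
  Regime R4: 0.06
  Regime R3: 0.02
  Regime R1: 0.04
  Regime R5: 0.026
  Regime R6: 0.365
Total = 0.511.
The ratio is 0.02 / 0.365 (the normalizer cancels) = 0.0548.

0.0548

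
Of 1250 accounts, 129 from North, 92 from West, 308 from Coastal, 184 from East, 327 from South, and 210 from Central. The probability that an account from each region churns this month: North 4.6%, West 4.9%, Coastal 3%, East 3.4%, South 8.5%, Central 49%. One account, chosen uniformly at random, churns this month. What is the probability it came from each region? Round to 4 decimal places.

Prior × likelihood for each hypothesis:
  North: 0.1032 × 0.046 = 0.0047472
  West: 0.0736 × 0.049 = 0.0036064
  Coastal: 0.2464 × 0.03 = 0.007392
  East: 0.1472 × 0.034 = 0.0050048
  South: 0.2616 × 0.085 = 0.022236
  Central: 0.168 × 0.49 = 0.08232
Total = 0.1253064.
P(North | churn) = 0.0047472/0.1253064 ≈ 0.0379
P(West | churn) = 0.0036064/0.1253064 ≈ 0.0288
P(Coastal | churn) = 0.007392/0.1253064 ≈ 0.0590
P(East | churn) = 0.0050048/0.1253064 ≈ 0.0399
P(South | churn) = 0.022236/0.1253064 ≈ 0.1775
P(Central | churn) = 0.08232/0.1253064 ≈ 0.6569
(Check: 0.0379+0.0288+0.0590+0.0399+0.1775+0.6569 = 1.0000.)

North 0.0379, West 0.0288, Coastal 0.0590, East 0.0399, South 0.1775, Central 0.6569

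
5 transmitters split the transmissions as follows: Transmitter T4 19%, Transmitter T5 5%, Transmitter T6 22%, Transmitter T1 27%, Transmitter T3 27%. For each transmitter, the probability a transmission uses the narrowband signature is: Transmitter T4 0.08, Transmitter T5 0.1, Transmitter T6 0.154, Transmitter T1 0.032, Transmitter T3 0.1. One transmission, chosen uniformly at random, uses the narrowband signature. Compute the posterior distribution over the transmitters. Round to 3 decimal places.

Transmitter T4 0.169, Transmitter T5 0.056, Transmitter T6 0.378, Transmitter T1 0.096, Transmitter T3 0.301

Unnormalized posteriors (prior × likelihood):
  Transmitter T4: 0.19 × 0.08 = 0.0152
  Transmitter T5: 0.05 × 0.1 = 0.005
  Transmitter T6: 0.22 × 0.154 = 0.03388
  Transmitter T1: 0.27 × 0.032 = 0.00864
  Transmitter T3: 0.27 × 0.1 = 0.027
Sum = 0.08972.
P(Transmitter T4 | narrowband) = 0.0152/0.08972 ≈ 0.169
P(Transmitter T5 | narrowband) = 0.005/0.08972 ≈ 0.056
P(Transmitter T6 | narrowband) = 0.03388/0.08972 ≈ 0.378
P(Transmitter T1 | narrowband) = 0.00864/0.08972 ≈ 0.096
P(Transmitter T3 | narrowband) = 0.027/0.08972 ≈ 0.301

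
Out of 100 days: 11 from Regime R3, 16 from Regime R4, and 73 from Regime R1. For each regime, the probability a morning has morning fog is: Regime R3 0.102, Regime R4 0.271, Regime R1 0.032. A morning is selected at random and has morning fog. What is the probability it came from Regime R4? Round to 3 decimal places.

By Bayes' rule, posterior ∝ prior × likelihood:
  Regime R3: 0.11 × 0.102 = 0.01122
  Regime R4: 0.16 × 0.271 = 0.04336
  Regime R1: 0.73 × 0.032 = 0.02336
Total = 0.07794.
P(Regime R4 | evidence) = 0.04336 / 0.07794 ≈ 0.556.

0.556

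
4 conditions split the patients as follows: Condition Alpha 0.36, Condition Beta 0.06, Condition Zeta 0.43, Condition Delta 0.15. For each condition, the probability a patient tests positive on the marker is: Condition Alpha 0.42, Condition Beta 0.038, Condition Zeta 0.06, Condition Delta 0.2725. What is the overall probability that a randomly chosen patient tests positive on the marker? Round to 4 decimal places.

0.2202

Prior × likelihood for each hypothesis:
  Condition Alpha: 0.36 × 0.42 = 0.1512
  Condition Beta: 0.06 × 0.038 = 0.00228
  Condition Zeta: 0.43 × 0.06 = 0.0258
  Condition Delta: 0.15 × 0.2725 = 0.040875
P(marker-positive) = 0.1512 + 0.00228 + 0.0258 + 0.040875 = 0.220155 → 0.2202.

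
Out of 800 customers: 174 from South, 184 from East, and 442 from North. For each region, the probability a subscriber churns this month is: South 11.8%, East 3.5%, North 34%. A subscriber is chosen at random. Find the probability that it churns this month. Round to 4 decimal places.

0.2216

By Bayes' rule, posterior ∝ prior × likelihood:
  South: 0.2175 × 0.118 = 0.025665
  East: 0.23 × 0.035 = 0.00805
  North: 0.5525 × 0.34 = 0.18785
P(churn) = 0.025665 + 0.00805 + 0.18785 = 0.221565 → 0.2216.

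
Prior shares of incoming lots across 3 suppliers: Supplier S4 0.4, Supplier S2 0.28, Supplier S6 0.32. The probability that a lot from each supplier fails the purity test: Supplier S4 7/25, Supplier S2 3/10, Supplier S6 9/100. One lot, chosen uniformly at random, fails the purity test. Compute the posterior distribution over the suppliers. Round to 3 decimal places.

Unnormalized posteriors (prior × likelihood):
  Supplier S4: 0.4 × 0.28 = 0.112
  Supplier S2: 0.28 × 0.3 = 0.084
  Supplier S6: 0.32 × 0.09 = 0.0288
Normalizing constant = 0.2248.
P(Supplier S4 | off-spec) = 0.112/0.2248 ≈ 0.498
P(Supplier S2 | off-spec) = 0.084/0.2248 ≈ 0.374
P(Supplier S6 | off-spec) = 0.0288/0.2248 ≈ 0.128
(Check: 0.498+0.374+0.128 = 1.000.)

Supplier S4 0.498, Supplier S2 0.374, Supplier S6 0.128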